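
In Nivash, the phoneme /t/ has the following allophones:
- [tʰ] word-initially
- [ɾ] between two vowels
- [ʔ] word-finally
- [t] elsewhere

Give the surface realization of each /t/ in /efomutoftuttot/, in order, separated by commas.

Occurrence 1 (position 6): between two vowels → [ɾ].
Occurrence 2 (position 9): no conditioning environment matches → elsewhere allophone [t].
Occurrence 3 (position 11): no conditioning environment matches → elsewhere allophone [t].
Occurrence 4 (position 12): no conditioning environment matches → elsewhere allophone [t].
Occurrence 5 (position 14): word-finally → [ʔ].

[ɾ], [t], [t], [t], [ʔ]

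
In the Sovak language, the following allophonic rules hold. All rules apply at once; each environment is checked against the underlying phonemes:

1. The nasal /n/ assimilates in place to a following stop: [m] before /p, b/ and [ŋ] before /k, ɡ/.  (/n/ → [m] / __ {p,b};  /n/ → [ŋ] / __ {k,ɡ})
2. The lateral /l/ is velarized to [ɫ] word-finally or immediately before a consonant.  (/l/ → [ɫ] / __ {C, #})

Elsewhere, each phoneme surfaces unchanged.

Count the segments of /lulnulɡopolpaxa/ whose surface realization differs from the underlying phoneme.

3

Segments that undergo a rule: /l/ → [ɫ] (rule 2); /l/ → [ɫ] (rule 2); /l/ → [ɫ] (rule 2).
All other segments surface unchanged.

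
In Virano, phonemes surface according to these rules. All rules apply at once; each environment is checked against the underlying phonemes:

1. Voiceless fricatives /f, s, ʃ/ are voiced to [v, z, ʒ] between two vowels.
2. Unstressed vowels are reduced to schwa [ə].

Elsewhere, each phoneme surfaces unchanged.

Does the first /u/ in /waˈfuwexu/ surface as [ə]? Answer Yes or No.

/u/ (between /f/ and /w/): rule 2 targets it, but not in an unstressed syllable → unchanged [u].
The actual realization is [u], not [ə].

No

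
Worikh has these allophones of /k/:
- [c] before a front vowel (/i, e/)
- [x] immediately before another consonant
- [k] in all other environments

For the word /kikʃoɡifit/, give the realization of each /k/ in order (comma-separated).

Occurrence 1 (position 1): before a front vowel (/i, e/) → [c].
Occurrence 2 (position 3): immediately before another consonant → [x].

[c], [x]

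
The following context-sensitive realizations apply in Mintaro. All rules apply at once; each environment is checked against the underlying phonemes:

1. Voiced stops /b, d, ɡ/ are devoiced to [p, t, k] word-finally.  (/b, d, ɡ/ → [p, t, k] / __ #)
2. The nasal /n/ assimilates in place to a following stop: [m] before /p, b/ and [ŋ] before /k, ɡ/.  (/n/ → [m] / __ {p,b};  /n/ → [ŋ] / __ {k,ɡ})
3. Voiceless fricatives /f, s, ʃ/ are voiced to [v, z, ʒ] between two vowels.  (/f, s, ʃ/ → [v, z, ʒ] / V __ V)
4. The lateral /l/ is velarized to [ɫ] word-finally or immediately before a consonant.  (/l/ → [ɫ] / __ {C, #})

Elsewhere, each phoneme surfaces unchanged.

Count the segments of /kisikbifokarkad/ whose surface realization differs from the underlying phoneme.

Segments that undergo a rule: /s/ → [z] (rule 3); /f/ → [v] (rule 3); /d/ → [t] (rule 1).
All other segments surface unchanged.

3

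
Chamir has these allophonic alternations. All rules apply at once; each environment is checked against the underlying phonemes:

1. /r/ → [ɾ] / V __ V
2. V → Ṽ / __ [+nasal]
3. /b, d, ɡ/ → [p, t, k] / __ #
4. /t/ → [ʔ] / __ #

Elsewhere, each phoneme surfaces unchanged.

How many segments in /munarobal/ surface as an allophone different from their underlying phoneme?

2

Segments that undergo a rule: /u/ → [ũ] (rule 2); /r/ → [ɾ] (rule 1).
All other segments surface unchanged.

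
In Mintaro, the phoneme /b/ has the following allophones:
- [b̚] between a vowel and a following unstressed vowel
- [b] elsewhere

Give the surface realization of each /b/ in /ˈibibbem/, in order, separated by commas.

[b̚], [b], [b]

Occurrence 1 (position 2): between a vowel and a following unstressed vowel → [b̚].
Occurrence 2 (position 4): no conditioning environment matches → elsewhere allophone [b].
Occurrence 3 (position 5): no conditioning environment matches → elsewhere allophone [b].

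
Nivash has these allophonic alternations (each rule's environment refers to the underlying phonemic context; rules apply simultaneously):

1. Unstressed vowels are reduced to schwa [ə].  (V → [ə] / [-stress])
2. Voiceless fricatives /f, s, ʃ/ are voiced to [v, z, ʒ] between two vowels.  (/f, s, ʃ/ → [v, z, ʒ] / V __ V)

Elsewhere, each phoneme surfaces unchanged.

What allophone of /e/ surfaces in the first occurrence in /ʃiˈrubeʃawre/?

/e/ (between /b/ and /ʃ/): in an unstressed syllable, so rule 1 applies → [ə].

[ə]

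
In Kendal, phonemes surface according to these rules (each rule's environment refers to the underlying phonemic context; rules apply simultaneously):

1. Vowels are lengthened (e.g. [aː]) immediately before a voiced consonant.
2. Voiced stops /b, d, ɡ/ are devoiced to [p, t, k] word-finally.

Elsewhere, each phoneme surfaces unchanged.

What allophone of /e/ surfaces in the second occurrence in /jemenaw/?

[eː]

/e/ meets the environment for rule 1 (before a voiced consonant) → [eː].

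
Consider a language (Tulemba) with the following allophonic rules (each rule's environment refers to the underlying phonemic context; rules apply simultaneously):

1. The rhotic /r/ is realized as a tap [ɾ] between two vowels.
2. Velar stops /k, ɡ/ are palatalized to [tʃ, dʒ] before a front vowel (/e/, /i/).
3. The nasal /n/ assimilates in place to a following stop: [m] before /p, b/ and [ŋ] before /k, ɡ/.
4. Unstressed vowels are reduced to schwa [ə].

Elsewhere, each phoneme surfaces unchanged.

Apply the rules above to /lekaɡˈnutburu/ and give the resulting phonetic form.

[ləkəɡˈnutbəɾə]

/l/ — not in any rule's target class → [l].
/e/ — between /l/ and /k/, in an unstressed syllable — surfaces as [ə] (rule 4).
/k/ (between /e/ and /a/): rule 2 targets it, but not before a front vowel → unchanged [k].
/a/ (between /k/ and /ɡ/) occurs in an unstressed syllable → [ə] by rule 4.
/ɡ/ — between /a/ and /n/; rule 2 does not apply here → [ɡ].
/n/ (between /ɡ/ and /u/): rule 3 targets it, but not before a labial or velar stop → unchanged [n].
/u/ (between /n/ and /t/) fails the environment for rule 4, so it stays [u].
/t/ — not in any rule's target class → [t].
/b/ stays [b].
/u/ — between /b/ and /r/, in an unstressed syllable — surfaces as [ə] (rule 4).
/r/ meets the environment for rule 1 (between two vowels) → [ɾ].
/u/ meets the environment for rule 4 (in an unstressed syllable) → [ə].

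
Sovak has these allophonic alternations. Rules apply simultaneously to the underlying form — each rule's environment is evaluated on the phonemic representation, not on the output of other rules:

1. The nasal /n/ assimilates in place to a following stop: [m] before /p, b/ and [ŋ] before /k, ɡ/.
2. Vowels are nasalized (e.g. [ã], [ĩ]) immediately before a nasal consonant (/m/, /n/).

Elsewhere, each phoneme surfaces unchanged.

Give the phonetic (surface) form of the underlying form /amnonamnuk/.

[ãmnõnãmnuk]

/a/ (word-initial): before a nasal consonant, so rule 2 applies → [ã].
/m/ (between /a/ and /n/) is unaffected → [m].
/n/ (between /m/ and /o/) is in the target of rule 1 but the environment (before a labial or velar stop) is not met → [n].
/o/ meets the environment for rule 2 (before a nasal consonant) → [õ].
/n/ (between /o/ and /a/): rule 1 targets it, but not before a labial or velar stop → unchanged [n].
/a/ meets the environment for rule 2 (before a nasal consonant) → [ã].
/m/ (between /a/ and /n/) is unaffected → [m].
/n/ (between /m/ and /u/): rule 1 targets it, but not before a labial or velar stop → unchanged [n].
/u/ (between /n/ and /k/): rule 2 targets it, but not before a nasal consonant → unchanged [u].
/k/ — not in any rule's target class → [k].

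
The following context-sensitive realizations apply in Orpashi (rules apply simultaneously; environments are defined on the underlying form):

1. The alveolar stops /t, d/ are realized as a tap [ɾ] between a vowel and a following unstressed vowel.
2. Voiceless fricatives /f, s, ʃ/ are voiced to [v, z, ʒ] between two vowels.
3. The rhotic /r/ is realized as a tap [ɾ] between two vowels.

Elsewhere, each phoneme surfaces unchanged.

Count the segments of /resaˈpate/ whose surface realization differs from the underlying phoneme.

Segments that undergo a rule: /s/ → [z] (rule 2); /t/ → [ɾ] (rule 1).
All other segments surface unchanged.

2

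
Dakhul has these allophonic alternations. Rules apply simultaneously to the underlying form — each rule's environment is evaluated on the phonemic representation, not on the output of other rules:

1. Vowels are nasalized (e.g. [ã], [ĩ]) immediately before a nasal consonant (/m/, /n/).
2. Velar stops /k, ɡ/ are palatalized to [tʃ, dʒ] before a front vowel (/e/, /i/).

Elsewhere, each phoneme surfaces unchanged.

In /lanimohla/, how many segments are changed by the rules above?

Segments that undergo a rule: /a/ → [ã] (rule 1); /i/ → [ĩ] (rule 1).
All other segments surface unchanged.

2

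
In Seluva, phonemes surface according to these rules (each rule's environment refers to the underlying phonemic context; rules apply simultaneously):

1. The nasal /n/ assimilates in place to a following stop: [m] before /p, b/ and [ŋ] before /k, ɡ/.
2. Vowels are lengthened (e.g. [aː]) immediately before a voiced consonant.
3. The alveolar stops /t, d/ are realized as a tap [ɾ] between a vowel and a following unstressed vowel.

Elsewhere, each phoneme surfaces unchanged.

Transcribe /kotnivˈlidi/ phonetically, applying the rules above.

[kotniːvˈliːɾi]

/k/ (word-initial): no rule targets it → [k].
/o/ (between /k/ and /t/): rule 2 targets it, but not before a voiced consonant → unchanged [o].
/t/ (between /o/ and /n/) is in the target of rule 3 but the environment (between a vowel and a following unstressed vowel) is not met → [t].
/n/ — between /t/ and /i/; rule 1 does not apply here → [n].
/i/ (between /n/ and /v/) occurs before a voiced consonant → [iː] by rule 2.
/v/ (between /i/ and /l/): no rule targets it → [v].
/l/ (between /v/ and /i/) is unaffected → [l].
/i/ — between /l/ and /d/, before a voiced consonant — surfaces as [iː] (rule 2).
/d/ (between /i/ and /i/) occurs between a vowel and a following unstressed vowel → [ɾ] by rule 3.
/i/ (word-final) is in the target of rule 2 but the environment (before a voiced consonant) is not met → [i].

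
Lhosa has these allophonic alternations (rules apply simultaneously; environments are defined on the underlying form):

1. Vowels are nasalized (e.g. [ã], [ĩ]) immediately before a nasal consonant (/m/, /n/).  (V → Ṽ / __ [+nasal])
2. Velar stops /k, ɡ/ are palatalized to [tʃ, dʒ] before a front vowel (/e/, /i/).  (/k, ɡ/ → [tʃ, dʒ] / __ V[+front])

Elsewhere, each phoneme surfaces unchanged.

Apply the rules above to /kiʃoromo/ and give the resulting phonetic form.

Rule 2 applies to /k/ (word-initial: before a front vowel) → [tʃ].
/i/ (between /k/ and /ʃ/) is in the target of rule 1 but the environment (before a nasal consonant) is not met → [i].
/ʃ/ — not in any rule's target class → [ʃ].
/o/ — between /ʃ/ and /r/; rule 1 does not apply here → [o].
/r/ (between /o/ and /o/): no rule targets it → [r].
Rule 1 applies to /o/ (between /r/ and /m/: before a nasal consonant) → [õ].
/m/ stays [m].
/o/ (word-final) fails the environment for rule 1, so it stays [o].

[tʃiʃorõmo]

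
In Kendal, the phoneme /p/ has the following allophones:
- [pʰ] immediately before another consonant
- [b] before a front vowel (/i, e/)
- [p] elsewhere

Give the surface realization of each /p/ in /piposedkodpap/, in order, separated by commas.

Occurrence 1 (position 1): before a front vowel (/i, e/) → [b].
Occurrence 2 (position 3): no conditioning environment matches → elsewhere allophone [p].
Occurrence 3 (position 11): no conditioning environment matches → elsewhere allophone [p].
Occurrence 4 (position 13): no conditioning environment matches → elsewhere allophone [p].

[b], [p], [p], [p]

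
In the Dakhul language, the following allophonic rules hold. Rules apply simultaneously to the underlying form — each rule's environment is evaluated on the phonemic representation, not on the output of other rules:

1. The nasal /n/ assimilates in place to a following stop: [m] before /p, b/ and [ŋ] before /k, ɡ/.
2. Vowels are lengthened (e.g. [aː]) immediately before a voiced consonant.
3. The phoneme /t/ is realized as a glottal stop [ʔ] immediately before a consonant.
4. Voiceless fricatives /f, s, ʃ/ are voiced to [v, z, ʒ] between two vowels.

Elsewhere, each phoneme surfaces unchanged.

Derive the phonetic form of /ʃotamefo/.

[ʃotaːmevo]

/ʃ/ — word-initial; rule 4 does not apply here → [ʃ].
/o/ (between /ʃ/ and /t/) is in the target of rule 2 but the environment (before a voiced consonant) is not met → [o].
/t/ (between /o/ and /a/): rule 3 targets it, but not immediately before a consonant → unchanged [t].
/a/ meets the environment for rule 2 (before a voiced consonant) → [aː].
/m/ (between /a/ and /e/) is unaffected → [m].
/e/ (between /m/ and /f/) fails the environment for rule 2, so it stays [e].
/f/ (between /e/ and /o/) occurs between two vowels → [v] by rule 4.
/o/ (word-final): rule 2 targets it, but not before a voiced consonant → unchanged [o].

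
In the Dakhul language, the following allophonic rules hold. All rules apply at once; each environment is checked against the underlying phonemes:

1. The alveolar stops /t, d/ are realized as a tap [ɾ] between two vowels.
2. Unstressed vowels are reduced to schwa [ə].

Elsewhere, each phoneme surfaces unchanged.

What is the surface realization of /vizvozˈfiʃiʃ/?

/v/ (word-initial): no rule targets it → [v].
Rule 2 applies to /i/ (between /v/ and /z/: in an unstressed syllable) → [ə].
/z/ stays [z].
/v/ — not in any rule's target class → [v].
/o/ — between /v/ and /z/, in an unstressed syllable — surfaces as [ə] (rule 2).
/z/ (between /o/ and /f/): no rule targets it → [z].
/f/ — not in any rule's target class → [f].
/i/ (between /f/ and /ʃ/) fails the environment for rule 2, so it stays [i].
/ʃ/ stays [ʃ].
/i/ meets the environment for rule 2 (in an unstressed syllable) → [ə].
/ʃ/ stays [ʃ].

[vəzvəzˈfiʃəʃ]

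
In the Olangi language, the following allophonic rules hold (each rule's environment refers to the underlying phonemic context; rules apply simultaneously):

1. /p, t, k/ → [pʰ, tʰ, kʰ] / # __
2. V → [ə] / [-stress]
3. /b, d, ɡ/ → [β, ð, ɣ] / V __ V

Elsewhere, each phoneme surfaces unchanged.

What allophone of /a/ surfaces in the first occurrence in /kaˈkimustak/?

/a/ (between /k/ and /k/) occurs in an unstressed syllable → [ə] by rule 2.

[ə]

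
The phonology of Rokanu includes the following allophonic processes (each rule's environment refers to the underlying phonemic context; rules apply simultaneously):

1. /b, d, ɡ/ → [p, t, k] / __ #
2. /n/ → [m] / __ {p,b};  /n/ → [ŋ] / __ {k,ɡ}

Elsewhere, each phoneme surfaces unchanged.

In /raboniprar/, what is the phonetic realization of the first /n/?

[n]

/n/ (between /o/ and /i/): rule 2 targets it, but not before a labial or velar stop → unchanged [n].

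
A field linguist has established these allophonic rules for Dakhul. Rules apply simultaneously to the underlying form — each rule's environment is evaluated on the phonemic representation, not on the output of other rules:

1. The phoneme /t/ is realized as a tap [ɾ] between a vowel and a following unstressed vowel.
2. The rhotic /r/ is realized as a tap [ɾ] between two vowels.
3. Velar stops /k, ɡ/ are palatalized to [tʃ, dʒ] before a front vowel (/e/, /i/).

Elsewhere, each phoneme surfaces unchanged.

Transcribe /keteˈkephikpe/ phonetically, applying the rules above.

[tʃeɾeˈtʃephikpe]

/k/ (word-initial): before a front vowel, so rule 3 applies → [tʃ].
/e/ (between /k/ and /t/): no rule targets it → [e].
/t/ meets the environment for rule 1 (between a vowel and a following unstressed vowel) → [ɾ].
/e/ (between /t/ and /k/) is unaffected → [e].
Rule 3 applies to /k/ (between /e/ and /e/: before a front vowel) → [tʃ].
/e/ (between /k/ and /p/) is unaffected → [e].
/p/ — not in any rule's target class → [p].
/h/ stays [h].
/i/ (between /h/ and /k/) is unaffected → [i].
/k/ (between /i/ and /p/): rule 3 targets it, but not before a front vowel → unchanged [k].
/p/ (between /k/ and /e/): no rule targets it → [p].
/e/ (word-final): no rule targets it → [e].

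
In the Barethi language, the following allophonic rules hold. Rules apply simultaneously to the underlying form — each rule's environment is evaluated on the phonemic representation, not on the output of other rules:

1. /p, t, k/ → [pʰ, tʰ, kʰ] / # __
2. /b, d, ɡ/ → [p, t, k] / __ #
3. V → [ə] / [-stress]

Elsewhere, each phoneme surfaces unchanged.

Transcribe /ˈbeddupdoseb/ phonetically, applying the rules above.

/b/ (word-initial): rule 2 targets it, but not word-finally → unchanged [b].
/e/ — between /b/ and /d/; rule 3 does not apply here → [e].
/d/ (between /e/ and /d/) fails the environment for rule 2, so it stays [d].
/d/ (between /d/ and /u/) fails the environment for rule 2, so it stays [d].
/u/ (between /d/ and /p/) occurs in an unstressed syllable → [ə] by rule 3.
/p/ (between /u/ and /d/) is in the target of rule 1 but the environment (word-initially) is not met → [p].
/d/ — between /p/ and /o/; rule 2 does not apply here → [d].
/o/ — between /d/ and /s/, in an unstressed syllable — surfaces as [ə] (rule 3).
/s/ stays [s].
/e/ meets the environment for rule 3 (in an unstressed syllable) → [ə].
/b/ (word-final) occurs word-finally → [p] by rule 2.

[ˈbeddəpdəsəp]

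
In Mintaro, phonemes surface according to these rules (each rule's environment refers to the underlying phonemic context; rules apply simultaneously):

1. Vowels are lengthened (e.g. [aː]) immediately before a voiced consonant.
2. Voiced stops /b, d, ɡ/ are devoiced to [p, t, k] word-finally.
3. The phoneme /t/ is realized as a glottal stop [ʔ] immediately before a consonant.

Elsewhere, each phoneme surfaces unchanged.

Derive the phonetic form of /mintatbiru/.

/m/ (word-initial) is unaffected → [m].
/i/ (between /m/ and /n/): before a voiced consonant, so rule 1 applies → [iː].
/n/ (between /i/ and /t/) is unaffected → [n].
/t/ — between /n/ and /a/; rule 3 does not apply here → [t].
/a/ (between /t/ and /t/) fails the environment for rule 1, so it stays [a].
/t/ (between /a/ and /b/) occurs immediately before a consonant → [ʔ] by rule 3.
/b/ (between /t/ and /i/) fails the environment for rule 2, so it stays [b].
/i/ meets the environment for rule 1 (before a voiced consonant) → [iː].
/r/ stays [r].
/u/ — word-final; rule 1 does not apply here → [u].

[miːntaʔbiːru]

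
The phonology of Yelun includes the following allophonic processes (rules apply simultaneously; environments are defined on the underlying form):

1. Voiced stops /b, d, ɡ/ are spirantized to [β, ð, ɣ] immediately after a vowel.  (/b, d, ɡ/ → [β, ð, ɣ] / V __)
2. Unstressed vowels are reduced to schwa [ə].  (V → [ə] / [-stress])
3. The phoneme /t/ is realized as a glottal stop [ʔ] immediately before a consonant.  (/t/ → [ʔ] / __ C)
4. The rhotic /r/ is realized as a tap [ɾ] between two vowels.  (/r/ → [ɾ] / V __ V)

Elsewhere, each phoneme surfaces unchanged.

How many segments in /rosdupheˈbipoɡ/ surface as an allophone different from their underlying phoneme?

Segments that undergo a rule: /o/ → [ə] (rule 2); /u/ → [ə] (rule 2); /e/ → [ə] (rule 2); /b/ → [β] (rule 1); /o/ → [ə] (rule 2); /ɡ/ → [ɣ] (rule 1).
All other segments surface unchanged.

6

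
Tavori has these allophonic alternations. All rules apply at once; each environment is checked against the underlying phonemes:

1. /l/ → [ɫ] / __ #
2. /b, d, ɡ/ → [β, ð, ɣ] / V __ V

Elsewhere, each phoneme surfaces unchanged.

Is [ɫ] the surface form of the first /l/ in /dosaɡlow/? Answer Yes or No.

No

/l/ (between /ɡ/ and /o/) fails the environment for rule 1, so it stays [l].
The actual realization is [l], not [ɫ].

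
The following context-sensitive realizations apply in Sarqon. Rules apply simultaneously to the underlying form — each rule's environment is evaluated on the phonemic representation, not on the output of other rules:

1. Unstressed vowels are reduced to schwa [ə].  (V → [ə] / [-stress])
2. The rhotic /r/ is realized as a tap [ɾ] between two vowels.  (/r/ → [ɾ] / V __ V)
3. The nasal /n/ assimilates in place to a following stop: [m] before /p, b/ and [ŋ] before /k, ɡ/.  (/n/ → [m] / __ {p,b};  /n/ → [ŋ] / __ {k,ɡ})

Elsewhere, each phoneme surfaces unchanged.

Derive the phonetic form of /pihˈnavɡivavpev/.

/p/ stays [p].
Rule 1 applies to /i/ (between /p/ and /h/: in an unstressed syllable) → [ə].
/h/ stays [h].
/n/ (between /h/ and /a/) is in the target of rule 3 but the environment (before a labial or velar stop) is not met → [n].
/a/ (between /n/ and /v/) is in the target of rule 1 but the environment (in an unstressed syllable) is not met → [a].
/v/ (between /a/ and /ɡ/): no rule targets it → [v].
/ɡ/ — not in any rule's target class → [ɡ].
/i/ (between /ɡ/ and /v/) occurs in an unstressed syllable → [ə] by rule 1.
/v/ stays [v].
/a/ meets the environment for rule 1 (in an unstressed syllable) → [ə].
/v/ (between /a/ and /p/): no rule targets it → [v].
/p/ stays [p].
/e/ — between /p/ and /v/, in an unstressed syllable — surfaces as [ə] (rule 1).
/v/ (word-final) is unaffected → [v].

[pəhˈnavɡəvəvpəv]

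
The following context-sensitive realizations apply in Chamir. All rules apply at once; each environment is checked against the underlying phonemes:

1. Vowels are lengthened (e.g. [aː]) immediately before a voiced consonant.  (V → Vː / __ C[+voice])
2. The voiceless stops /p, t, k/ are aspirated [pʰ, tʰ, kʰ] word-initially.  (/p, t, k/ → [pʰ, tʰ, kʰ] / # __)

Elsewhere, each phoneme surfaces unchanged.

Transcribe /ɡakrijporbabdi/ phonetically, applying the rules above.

/ɡ/ (word-initial): no rule targets it → [ɡ].
/a/ (between /ɡ/ and /k/) fails the environment for rule 1, so it stays [a].
/k/ (between /a/ and /r/) is in the target of rule 2 but the environment (word-initially) is not met → [k].
/r/ (between /k/ and /i/) is unaffected → [r].
/i/ — between /r/ and /j/, before a voiced consonant — surfaces as [iː] (rule 1).
/j/ (between /i/ and /p/) is unaffected → [j].
/p/ (between /j/ and /o/): rule 2 targets it, but not word-initially → unchanged [p].
/o/ (between /p/ and /r/) occurs before a voiced consonant → [oː] by rule 1.
/r/ — not in any rule's target class → [r].
/b/ stays [b].
/a/ — between /b/ and /b/, before a voiced consonant — surfaces as [aː] (rule 1).
/b/ (between /a/ and /d/): no rule targets it → [b].
/d/ (between /b/ and /i/): no rule targets it → [d].
/i/ — word-final; rule 1 does not apply here → [i].

[ɡakriːjpoːrbaːbdi]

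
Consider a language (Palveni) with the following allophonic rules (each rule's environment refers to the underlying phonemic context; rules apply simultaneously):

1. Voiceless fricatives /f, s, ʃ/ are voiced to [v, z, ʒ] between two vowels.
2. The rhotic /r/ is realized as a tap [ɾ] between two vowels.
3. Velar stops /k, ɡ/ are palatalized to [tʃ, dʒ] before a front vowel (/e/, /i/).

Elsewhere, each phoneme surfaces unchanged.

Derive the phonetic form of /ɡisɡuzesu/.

/ɡ/ — word-initial, before a front vowel — surfaces as [dʒ] (rule 3).
/i/ — not in any rule's target class → [i].
/s/ (between /i/ and /ɡ/) fails the environment for rule 1, so it stays [s].
/ɡ/ (between /s/ and /u/) fails the environment for rule 3, so it stays [ɡ].
/u/ stays [u].
/z/ (between /u/ and /e/) is unaffected → [z].
/e/ (between /z/ and /s/): no rule targets it → [e].
Rule 1 applies to /s/ (between /e/ and /u/: between two vowels) → [z].
/u/ (word-final): no rule targets it → [u].

[dʒisɡuzezu]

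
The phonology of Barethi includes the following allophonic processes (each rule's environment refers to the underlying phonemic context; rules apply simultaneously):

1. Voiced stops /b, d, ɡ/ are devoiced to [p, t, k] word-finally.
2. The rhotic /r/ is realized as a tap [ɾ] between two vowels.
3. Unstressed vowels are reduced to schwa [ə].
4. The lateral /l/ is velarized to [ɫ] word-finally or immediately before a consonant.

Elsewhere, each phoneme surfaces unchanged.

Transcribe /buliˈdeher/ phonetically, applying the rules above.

[bələˈdehər]

/b/ (word-initial): rule 1 targets it, but not word-finally → unchanged [b].
Rule 3 applies to /u/ (between /b/ and /l/: in an unstressed syllable) → [ə].
/l/ (between /u/ and /i/) is in the target of rule 4 but the environment (word-finally or immediately before a consonant) is not met → [l].
/i/ (between /l/ and /d/): in an unstressed syllable, so rule 3 applies → [ə].
/d/ (between /i/ and /e/) fails the environment for rule 1, so it stays [d].
/e/ (between /d/ and /h/) is in the target of rule 3 but the environment (in an unstressed syllable) is not met → [e].
/e/ — between /h/ and /r/, in an unstressed syllable — surfaces as [ə] (rule 3).
/r/ — word-final; rule 2 does not apply here → [r].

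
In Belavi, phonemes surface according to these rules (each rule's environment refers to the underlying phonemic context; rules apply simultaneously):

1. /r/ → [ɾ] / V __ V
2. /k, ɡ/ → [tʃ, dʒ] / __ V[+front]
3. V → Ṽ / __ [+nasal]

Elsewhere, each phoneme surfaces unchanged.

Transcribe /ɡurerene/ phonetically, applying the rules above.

[ɡuɾeɾẽne]

/ɡ/ — word-initial; rule 2 does not apply here → [ɡ].
/u/ (between /ɡ/ and /r/): rule 3 targets it, but not before a nasal consonant → unchanged [u].
/r/ (between /u/ and /e/) occurs between two vowels → [ɾ] by rule 1.
/e/ — between /r/ and /r/; rule 3 does not apply here → [e].
/r/ (between /e/ and /e/): between two vowels, so rule 1 applies → [ɾ].
/e/ — between /r/ and /n/, before a nasal consonant — surfaces as [ẽ] (rule 3).
/e/ (word-final): rule 3 targets it, but not before a nasal consonant → unchanged [e].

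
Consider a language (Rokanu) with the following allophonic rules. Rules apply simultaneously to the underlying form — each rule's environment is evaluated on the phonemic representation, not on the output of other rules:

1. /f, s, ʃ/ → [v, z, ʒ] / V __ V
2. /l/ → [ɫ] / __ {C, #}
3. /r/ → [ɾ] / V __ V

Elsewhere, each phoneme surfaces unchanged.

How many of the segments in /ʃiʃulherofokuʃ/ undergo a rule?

4

Segments that undergo a rule: /ʃ/ → [ʒ] (rule 1); /l/ → [ɫ] (rule 2); /r/ → [ɾ] (rule 3); /f/ → [v] (rule 1).
All other segments surface unchanged.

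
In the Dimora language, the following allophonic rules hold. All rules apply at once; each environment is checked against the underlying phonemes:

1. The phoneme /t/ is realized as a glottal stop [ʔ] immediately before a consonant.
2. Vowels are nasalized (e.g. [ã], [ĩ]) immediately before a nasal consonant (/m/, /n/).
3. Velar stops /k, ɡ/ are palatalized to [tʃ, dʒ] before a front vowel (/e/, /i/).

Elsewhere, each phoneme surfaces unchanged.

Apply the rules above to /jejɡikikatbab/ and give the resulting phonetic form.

/j/ — not in any rule's target class → [j].
/e/ (between /j/ and /j/) fails the environment for rule 2, so it stays [e].
/j/ stays [j].
/ɡ/ meets the environment for rule 3 (before a front vowel) → [dʒ].
/i/ — between /ɡ/ and /k/; rule 2 does not apply here → [i].
/k/ — between /i/ and /i/, before a front vowel — surfaces as [tʃ] (rule 3).
/i/ (between /k/ and /k/) fails the environment for rule 2, so it stays [i].
/k/ — between /i/ and /a/; rule 3 does not apply here → [k].
/a/ (between /k/ and /t/) fails the environment for rule 2, so it stays [a].
/t/ meets the environment for rule 1 (immediately before a consonant) → [ʔ].
/b/ (between /t/ and /a/) is unaffected → [b].
/a/ (between /b/ and /b/): rule 2 targets it, but not before a nasal consonant → unchanged [a].
/b/ (word-final) is unaffected → [b].

[jejdʒitʃikaʔbab]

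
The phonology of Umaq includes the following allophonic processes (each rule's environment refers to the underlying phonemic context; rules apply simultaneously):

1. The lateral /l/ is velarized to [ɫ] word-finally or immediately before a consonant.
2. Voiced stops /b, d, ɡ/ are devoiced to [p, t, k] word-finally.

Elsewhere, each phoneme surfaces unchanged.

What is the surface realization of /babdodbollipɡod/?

/b/ (word-initial) fails the environment for rule 2, so it stays [b].
/b/ — between /a/ and /d/; rule 2 does not apply here → [b].
/d/ (between /b/ and /o/) fails the environment for rule 2, so it stays [d].
/d/ (between /o/ and /b/): rule 2 targets it, but not word-finally → unchanged [d].
/b/ (between /d/ and /o/) is in the target of rule 2 but the environment (word-finally) is not met → [b].
/l/ (between /o/ and /l/): word-finally or immediately before a consonant, so rule 1 applies → [ɫ].
/l/ (between /l/ and /i/) is in the target of rule 1 but the environment (word-finally or immediately before a consonant) is not met → [l].
/ɡ/ — between /p/ and /o/; rule 2 does not apply here → [ɡ].
/d/ — word-final, word-finally — surfaces as [t] (rule 2).

[babdodboɫlipɡot]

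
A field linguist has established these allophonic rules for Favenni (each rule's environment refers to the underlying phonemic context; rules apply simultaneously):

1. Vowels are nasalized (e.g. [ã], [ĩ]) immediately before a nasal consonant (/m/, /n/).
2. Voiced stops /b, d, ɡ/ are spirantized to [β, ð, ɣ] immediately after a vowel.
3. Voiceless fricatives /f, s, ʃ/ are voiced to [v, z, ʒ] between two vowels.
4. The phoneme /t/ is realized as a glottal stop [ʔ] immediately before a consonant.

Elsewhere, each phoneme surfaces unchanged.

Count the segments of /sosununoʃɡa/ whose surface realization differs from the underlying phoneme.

Segments that undergo a rule: /s/ → [z] (rule 3); /u/ → [ũ] (rule 1); /u/ → [ũ] (rule 1).
All other segments surface unchanged.

3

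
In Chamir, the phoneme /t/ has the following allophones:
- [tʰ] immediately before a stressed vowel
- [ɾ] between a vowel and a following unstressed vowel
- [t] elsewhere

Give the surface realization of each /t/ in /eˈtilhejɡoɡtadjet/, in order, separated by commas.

Occurrence 1 (position 2): immediately before a stressed vowel → [tʰ].
Occurrence 2 (position 11): no conditioning environment matches → elsewhere allophone [t].
Occurrence 3 (position 16): no conditioning environment matches → elsewhere allophone [t].

[tʰ], [t], [t]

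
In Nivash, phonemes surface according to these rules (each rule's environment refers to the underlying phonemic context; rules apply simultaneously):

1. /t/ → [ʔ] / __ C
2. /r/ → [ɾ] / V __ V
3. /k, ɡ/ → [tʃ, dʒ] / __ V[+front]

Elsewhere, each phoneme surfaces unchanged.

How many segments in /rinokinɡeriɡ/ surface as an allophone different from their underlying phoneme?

3

Segments that undergo a rule: /k/ → [tʃ] (rule 3); /ɡ/ → [dʒ] (rule 3); /r/ → [ɾ] (rule 2).
All other segments surface unchanged.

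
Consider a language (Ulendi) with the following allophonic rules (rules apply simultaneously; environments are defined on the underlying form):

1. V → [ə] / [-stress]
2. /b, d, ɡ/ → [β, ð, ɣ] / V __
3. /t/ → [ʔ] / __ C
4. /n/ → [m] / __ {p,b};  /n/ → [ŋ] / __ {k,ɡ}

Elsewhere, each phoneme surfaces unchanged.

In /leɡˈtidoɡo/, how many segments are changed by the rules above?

6

Segments that undergo a rule: /e/ → [ə] (rule 1); /ɡ/ → [ɣ] (rule 2); /d/ → [ð] (rule 2); /o/ → [ə] (rule 1); /ɡ/ → [ɣ] (rule 2); /o/ → [ə] (rule 1).
All other segments surface unchanged.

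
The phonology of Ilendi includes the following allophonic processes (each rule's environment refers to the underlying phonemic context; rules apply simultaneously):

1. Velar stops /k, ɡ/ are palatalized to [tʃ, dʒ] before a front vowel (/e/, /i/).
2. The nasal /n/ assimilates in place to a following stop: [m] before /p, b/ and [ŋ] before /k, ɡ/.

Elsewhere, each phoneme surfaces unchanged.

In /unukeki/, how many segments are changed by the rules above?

Segments that undergo a rule: /k/ → [tʃ] (rule 1); /k/ → [tʃ] (rule 1).
All other segments surface unchanged.

2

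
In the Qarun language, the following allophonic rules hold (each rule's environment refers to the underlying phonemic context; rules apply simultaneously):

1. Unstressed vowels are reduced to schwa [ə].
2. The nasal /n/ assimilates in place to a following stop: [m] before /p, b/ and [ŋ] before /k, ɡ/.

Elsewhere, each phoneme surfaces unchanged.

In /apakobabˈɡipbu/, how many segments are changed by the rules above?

Segments that undergo a rule: /a/ → [ə] (rule 1); /a/ → [ə] (rule 1); /o/ → [ə] (rule 1); /a/ → [ə] (rule 1); /u/ → [ə] (rule 1).
All other segments surface unchanged.

5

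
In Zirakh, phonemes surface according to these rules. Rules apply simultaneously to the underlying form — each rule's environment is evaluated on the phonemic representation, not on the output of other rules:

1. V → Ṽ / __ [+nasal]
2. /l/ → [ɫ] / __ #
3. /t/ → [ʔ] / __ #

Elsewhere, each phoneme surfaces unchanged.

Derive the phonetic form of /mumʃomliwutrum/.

[mũmʃõmliwutrũm]

/m/ (word-initial): no rule targets it → [m].
Rule 1 applies to /u/ (between /m/ and /m/: before a nasal consonant) → [ũ].
/m/ (between /u/ and /ʃ/) is unaffected → [m].
/ʃ/ (between /m/ and /o/): no rule targets it → [ʃ].
/o/ — between /ʃ/ and /m/, before a nasal consonant — surfaces as [õ] (rule 1).
/m/ (between /o/ and /l/) is unaffected → [m].
/l/ (between /m/ and /i/): rule 2 targets it, but not word-finally → unchanged [l].
/i/ (between /l/ and /w/) fails the environment for rule 1, so it stays [i].
/w/ — not in any rule's target class → [w].
/u/ — between /w/ and /t/; rule 1 does not apply here → [u].
/t/ (between /u/ and /r/) fails the environment for rule 3, so it stays [t].
/r/ stays [r].
/u/ meets the environment for rule 1 (before a nasal consonant) → [ũ].
/m/ — not in any rule's target class → [m].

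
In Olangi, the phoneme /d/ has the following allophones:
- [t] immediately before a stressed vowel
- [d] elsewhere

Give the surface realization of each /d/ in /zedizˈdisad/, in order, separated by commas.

Occurrence 1 (position 3): no conditioning environment matches → elsewhere allophone [d].
Occurrence 2 (position 6): immediately before a stressed vowel → [t].
Occurrence 3 (position 10): no conditioning environment matches → elsewhere allophone [d].

[d], [t], [d]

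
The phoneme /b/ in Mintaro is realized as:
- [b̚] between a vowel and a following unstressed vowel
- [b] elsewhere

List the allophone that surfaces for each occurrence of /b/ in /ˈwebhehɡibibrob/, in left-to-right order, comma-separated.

Occurrence 1 (position 3): no conditioning environment matches → elsewhere allophone [b].
Occurrence 2 (position 9): between a vowel and a following unstressed vowel → [b̚].
Occurrence 3 (position 11): no conditioning environment matches → elsewhere allophone [b].
Occurrence 4 (position 14): no conditioning environment matches → elsewhere allophone [b].

[b], [b̚], [b], [b]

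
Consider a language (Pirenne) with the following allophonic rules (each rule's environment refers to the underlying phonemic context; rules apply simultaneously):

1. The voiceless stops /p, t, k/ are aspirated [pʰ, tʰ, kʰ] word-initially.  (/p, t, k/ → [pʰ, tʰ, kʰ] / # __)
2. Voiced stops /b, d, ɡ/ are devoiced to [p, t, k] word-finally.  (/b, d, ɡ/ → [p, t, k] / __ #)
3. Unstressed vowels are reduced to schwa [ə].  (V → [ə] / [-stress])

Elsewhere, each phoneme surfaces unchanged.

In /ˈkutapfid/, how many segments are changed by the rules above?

Segments that undergo a rule: /k/ → [kʰ] (rule 1); /a/ → [ə] (rule 3); /i/ → [ə] (rule 3); /d/ → [t] (rule 2).
All other segments surface unchanged.

4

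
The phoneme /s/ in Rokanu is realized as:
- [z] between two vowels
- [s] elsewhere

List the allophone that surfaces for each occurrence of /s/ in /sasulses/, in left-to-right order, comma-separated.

Occurrence 1 (position 1): no conditioning environment matches → elsewhere allophone [s].
Occurrence 2 (position 3): between two vowels → [z].
Occurrence 3 (position 6): no conditioning environment matches → elsewhere allophone [s].
Occurrence 4 (position 8): no conditioning environment matches → elsewhere allophone [s].

[s], [z], [s], [s]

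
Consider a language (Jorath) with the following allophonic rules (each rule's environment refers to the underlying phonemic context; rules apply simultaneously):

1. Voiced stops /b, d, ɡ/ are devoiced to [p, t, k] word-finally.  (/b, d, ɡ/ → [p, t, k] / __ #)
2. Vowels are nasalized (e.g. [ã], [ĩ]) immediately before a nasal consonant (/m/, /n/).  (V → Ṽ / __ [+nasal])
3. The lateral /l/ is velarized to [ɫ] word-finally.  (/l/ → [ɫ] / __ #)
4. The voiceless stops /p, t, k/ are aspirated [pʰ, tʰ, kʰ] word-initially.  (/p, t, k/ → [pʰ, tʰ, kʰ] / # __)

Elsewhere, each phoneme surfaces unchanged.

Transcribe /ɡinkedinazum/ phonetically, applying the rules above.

/ɡ/ — word-initial; rule 1 does not apply here → [ɡ].
/i/ meets the environment for rule 2 (before a nasal consonant) → [ĩ].
/n/ (between /i/ and /k/): no rule targets it → [n].
/k/ — between /n/ and /e/; rule 4 does not apply here → [k].
/e/ (between /k/ and /d/) is in the target of rule 2 but the environment (before a nasal consonant) is not met → [e].
/d/ (between /e/ and /i/) is in the target of rule 1 but the environment (word-finally) is not met → [d].
/i/ (between /d/ and /n/) occurs before a nasal consonant → [ĩ] by rule 2.
/n/ (between /i/ and /a/): no rule targets it → [n].
/a/ (between /n/ and /z/) is in the target of rule 2 but the environment (before a nasal consonant) is not met → [a].
/z/ (between /a/ and /u/) is unaffected → [z].
/u/ (between /z/ and /m/): before a nasal consonant, so rule 2 applies → [ũ].
/m/ stays [m].

[ɡĩnkedĩnazũm]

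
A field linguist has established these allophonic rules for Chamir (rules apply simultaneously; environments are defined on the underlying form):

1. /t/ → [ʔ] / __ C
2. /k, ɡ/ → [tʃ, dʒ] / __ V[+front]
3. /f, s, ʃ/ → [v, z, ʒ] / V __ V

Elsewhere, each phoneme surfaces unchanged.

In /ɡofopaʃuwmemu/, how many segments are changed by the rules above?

Segments that undergo a rule: /f/ → [v] (rule 3); /ʃ/ → [ʒ] (rule 3).
All other segments surface unchanged.

2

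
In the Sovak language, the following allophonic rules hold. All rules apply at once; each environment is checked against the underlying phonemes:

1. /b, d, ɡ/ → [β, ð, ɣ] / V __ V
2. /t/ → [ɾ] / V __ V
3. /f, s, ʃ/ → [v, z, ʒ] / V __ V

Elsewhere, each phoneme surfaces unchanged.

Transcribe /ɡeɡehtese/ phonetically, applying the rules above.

[ɡeɣehteze]

/ɡ/ (word-initial): rule 1 targets it, but not between two vowels → unchanged [ɡ].
/e/ (between /ɡ/ and /ɡ/) is unaffected → [e].
/ɡ/ — between /e/ and /e/, between two vowels — surfaces as [ɣ] (rule 1).
/e/ (between /ɡ/ and /h/): no rule targets it → [e].
/h/ — not in any rule's target class → [h].
/t/ (between /h/ and /e/): rule 2 targets it, but not between two vowels → unchanged [t].
/e/ (between /t/ and /s/): no rule targets it → [e].
/s/ (between /e/ and /e/) occurs between two vowels → [z] by rule 3.
/e/ — not in any rule's target class → [e].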